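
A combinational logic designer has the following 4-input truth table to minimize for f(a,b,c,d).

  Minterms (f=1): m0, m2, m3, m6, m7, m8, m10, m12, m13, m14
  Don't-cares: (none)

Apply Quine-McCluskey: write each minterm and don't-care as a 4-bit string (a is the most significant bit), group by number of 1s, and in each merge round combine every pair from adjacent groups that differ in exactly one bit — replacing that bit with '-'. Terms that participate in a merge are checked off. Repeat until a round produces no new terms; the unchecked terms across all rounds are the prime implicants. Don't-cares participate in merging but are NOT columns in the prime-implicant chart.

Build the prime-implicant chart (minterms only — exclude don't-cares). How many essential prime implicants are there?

3

Round 0: 0000✓ 0010✓ 0011✓ 0110✓ 0111✓ 1000✓ 1010✓ 1100✓ 1101✓ 1110✓
Round 1: -000✓ -010✓ -110✓ 0-10✓ 0-11✓ 00-0✓ 001-✓ 011-✓ 1-00✓ 1-10✓ 10-0✓ 11-0✓ 110-
Round 2: --10 -0-0 0-1- 1--0
PIs = {--10, -0-0, 0-1-, 1--0, 110-}
Coverage chart:
  m0: -0-0 ←essential
  m2: --10,-0-0,0-1-
  m3: 0-1- ←essential
  m6: --10,0-1-
  m7: 0-1- ←essential
  m8: -0-0,1--0
  m10: --10,-0-0,1--0
  m12: 1--0,110-
  m13: 110- ←essential
  m14: --10,1--0
Essential: -0-0, 0-1-, 110-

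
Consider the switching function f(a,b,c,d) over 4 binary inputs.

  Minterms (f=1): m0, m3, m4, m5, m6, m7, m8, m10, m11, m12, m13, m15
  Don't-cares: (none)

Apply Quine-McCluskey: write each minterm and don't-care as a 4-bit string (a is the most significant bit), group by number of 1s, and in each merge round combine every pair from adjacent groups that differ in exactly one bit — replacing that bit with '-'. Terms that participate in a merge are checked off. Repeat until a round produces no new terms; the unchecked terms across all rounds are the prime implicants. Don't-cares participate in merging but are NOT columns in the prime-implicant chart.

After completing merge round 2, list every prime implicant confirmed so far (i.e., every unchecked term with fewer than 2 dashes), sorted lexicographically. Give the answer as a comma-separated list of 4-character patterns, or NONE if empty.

[col 0] 0000*, 0011*, 0100*, 0101*, 0110*, 0111*, 1000*, 1010*, 1011*, 1100*, 1101*, 1111*
[col 1] -000*, -011*, -100*, -101*, -111*, 0-00*, 0-11*, 01-0*, 01-1*, 010-*, 011-*, 1-00*, 1-11*, 10-0, 101-, 11-1*, 110-*
[col 2] --00, --11, -1-1, -10-, 01--
Prime implicants: --00, --11, -1-1, -10-, 01--, 10-0, 101-

10-0, 101-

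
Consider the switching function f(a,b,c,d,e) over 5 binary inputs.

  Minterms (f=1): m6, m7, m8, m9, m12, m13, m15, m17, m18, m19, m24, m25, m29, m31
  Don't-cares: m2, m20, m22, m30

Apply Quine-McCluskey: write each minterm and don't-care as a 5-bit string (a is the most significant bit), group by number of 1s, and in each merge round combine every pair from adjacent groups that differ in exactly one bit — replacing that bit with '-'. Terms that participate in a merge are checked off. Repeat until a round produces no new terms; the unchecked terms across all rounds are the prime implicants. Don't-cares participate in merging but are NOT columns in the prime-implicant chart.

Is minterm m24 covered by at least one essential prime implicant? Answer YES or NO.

YES

Round 0: 00010✓ 00110✓ 00111✓ 01000✓ 01001✓ 01100✓ 01101✓ 01111✓ 10001✓ 10010✓ 10011✓ 10100✓ 10110✓ 11000✓ 11001✓ 11101✓ 11110✓ 11111✓
Round 1: -0010✓ -0110✓ -1000✓ -1001✓ -1101✓ -1111✓ 0-111 00-10✓ 0011- 01-00✓ 01-01✓ 0100-✓ 011-1✓ 0110-✓ 1-001 1-110 10-10✓ 100-1 1001- 101-0 11-01✓ 1100-✓ 111-1✓ 1111-
Round 2: -0-10 -1-01 -100- -11-1 01-0-
PIs = {-0-10, -1-01, -100-, -11-1, 0-111, 0011-, 01-0-, 1-001, 1-110, 100-1, 1001-, 101-0, 1111-}
Coverage chart:
  m6: -0-10,0011-
  m7: 0-111,0011-
  m8: -100-,01-0-
  m9: -1-01,-100-,01-0-
  m12: 01-0- ←essential
  m13: -1-01,-11-1,01-0-
  m15: -11-1,0-111
  m17: 1-001,100-1
  m18: -0-10,1001-
  m19: 100-1,1001-
  m24: -100- ←essential
  m25: -1-01,-100-,1-001
  m29: -1-01,-11-1
  m31: -11-1,1111-
Essential: -100-, 01-0-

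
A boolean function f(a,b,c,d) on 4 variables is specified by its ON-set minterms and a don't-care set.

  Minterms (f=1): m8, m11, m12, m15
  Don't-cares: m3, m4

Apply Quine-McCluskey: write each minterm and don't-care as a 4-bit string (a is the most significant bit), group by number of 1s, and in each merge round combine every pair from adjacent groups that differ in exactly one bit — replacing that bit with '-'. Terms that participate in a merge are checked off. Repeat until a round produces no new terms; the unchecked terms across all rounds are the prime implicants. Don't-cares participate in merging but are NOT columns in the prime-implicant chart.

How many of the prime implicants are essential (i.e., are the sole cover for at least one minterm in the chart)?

size-2^0 implicants → 0011(✓)  0100(✓)  1000(✓)  1011(✓)  1100(✓)  1111(✓)
size-2^1 implicants → -011  -100  1-00  1-11
Unchecked terms (primes): -011, -100, 1-00, 1-11
Minterm coverage:
  m8 ⊆ 1-00 [E]
  m11 ⊆ -011,1-11
  m12 ⊆ -100,1-00
  m15 ⊆ 1-11 [E]
E = {1-00, 1-11}

2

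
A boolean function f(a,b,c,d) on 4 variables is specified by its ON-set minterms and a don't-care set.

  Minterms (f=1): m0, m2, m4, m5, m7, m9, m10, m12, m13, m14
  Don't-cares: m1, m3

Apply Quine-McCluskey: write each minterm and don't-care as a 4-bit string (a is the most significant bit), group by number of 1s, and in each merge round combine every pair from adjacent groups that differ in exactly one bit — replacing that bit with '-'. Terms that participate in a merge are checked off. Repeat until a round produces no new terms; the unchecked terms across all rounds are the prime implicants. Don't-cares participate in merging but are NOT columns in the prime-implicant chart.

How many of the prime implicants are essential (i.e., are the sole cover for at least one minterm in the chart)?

Round 0: 0000✓ 0001✓ 0010✓ 0011✓ 0100✓ 0101✓ 0111✓ 1001✓ 1010✓ 1100✓ 1101✓ 1110✓
Round 1: -001✓ -010 -100✓ -101✓ 0-00✓ 0-01✓ 0-11✓ 00-0✓ 00-1✓ 000-✓ 001-✓ 01-1✓ 010-✓ 1-01✓ 1-10 11-0 110-✓
Round 2: --01 -10- 0--1 0-0- 00--
PIs = {--01, -010, -10-, 0--1, 0-0-, 00--, 1-10, 11-0}
Coverage chart:
  m0: 0-0-,00--
  m2: -010,00--
  m4: -10-,0-0-
  m5: --01,-10-,0--1,0-0-
  m7: 0--1 ←essential
  m9: --01 ←essential
  m10: -010,1-10
  m12: -10-,11-0
  m13: --01,-10-
  m14: 1-10,11-0
Essential: --01, 0--1

2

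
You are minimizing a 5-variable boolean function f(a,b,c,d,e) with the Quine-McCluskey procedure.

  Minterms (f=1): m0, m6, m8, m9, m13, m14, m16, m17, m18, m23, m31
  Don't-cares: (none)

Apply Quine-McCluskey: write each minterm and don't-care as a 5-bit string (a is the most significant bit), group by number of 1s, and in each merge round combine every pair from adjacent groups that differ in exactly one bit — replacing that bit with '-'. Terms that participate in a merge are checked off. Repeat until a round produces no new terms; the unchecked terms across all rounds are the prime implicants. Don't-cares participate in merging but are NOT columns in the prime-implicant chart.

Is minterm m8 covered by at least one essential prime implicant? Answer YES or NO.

NO

Round 0: 00000✓ 00110✓ 01000✓ 01001✓ 01101✓ 01110✓ 10000✓ 10001✓ 10010✓ 10111✓ 11111✓
Round 1: -0000 0-000 0-110 01-01 0100- 1-111 100-0 1000-
PIs = {-0000, 0-000, 0-110, 01-01, 0100-, 1-111, 100-0, 1000-}
Coverage chart:
  m0: -0000,0-000
  m6: 0-110 ←essential
  m8: 0-000,0100-
  m9: 01-01,0100-
  m13: 01-01 ←essential
  m14: 0-110 ←essential
  m16: -0000,100-0,1000-
  m17: 1000- ←essential
  m18: 100-0 ←essential
  m23: 1-111 ←essential
  m31: 1-111 ←essential
Essential: 0-110, 01-01, 1-111, 100-0, 1000-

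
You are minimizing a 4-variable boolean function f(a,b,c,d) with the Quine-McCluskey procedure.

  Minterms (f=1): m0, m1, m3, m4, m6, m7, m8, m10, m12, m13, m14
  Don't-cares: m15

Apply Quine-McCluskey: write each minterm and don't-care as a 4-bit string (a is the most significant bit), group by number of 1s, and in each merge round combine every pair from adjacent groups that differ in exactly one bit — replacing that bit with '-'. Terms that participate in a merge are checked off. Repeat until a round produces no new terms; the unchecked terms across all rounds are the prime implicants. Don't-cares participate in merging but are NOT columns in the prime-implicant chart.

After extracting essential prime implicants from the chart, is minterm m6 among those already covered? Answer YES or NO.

NO

[col 0] 0000*, 0001*, 0011*, 0100*, 0110*, 0111*, 1000*, 1010*, 1100*, 1101*, 1110*, 1111*
[col 1] -000*, -100*, -110*, -111*, 0-00*, 0-11, 00-1, 000-, 01-0*, 011-*, 1-00*, 1-10*, 10-0*, 11-0*, 11-1*, 110-*, 111-*
[col 2] --00, -1-0, -11-, 1--0, 11--
Prime implicants: --00, -1-0, -11-, 0-11, 00-1, 000-, 1--0, 11--
PI chart (minterm → PIs covering it):
  0 | --00,000-
  1 | 00-1,000-
  3 | 0-11,00-1
  4 | --00,-1-0
  6 | -1-0,-11-
  7 | -11-,0-11
  8 | --00,1--0
  10 | 1--0  (sole → essential)
  12 | --00,-1-0,1--0,11--
  13 | 11--  (sole → essential)
  14 | -1-0,-11-,1--0,11--
Essential prime implicants: 1--0, 11--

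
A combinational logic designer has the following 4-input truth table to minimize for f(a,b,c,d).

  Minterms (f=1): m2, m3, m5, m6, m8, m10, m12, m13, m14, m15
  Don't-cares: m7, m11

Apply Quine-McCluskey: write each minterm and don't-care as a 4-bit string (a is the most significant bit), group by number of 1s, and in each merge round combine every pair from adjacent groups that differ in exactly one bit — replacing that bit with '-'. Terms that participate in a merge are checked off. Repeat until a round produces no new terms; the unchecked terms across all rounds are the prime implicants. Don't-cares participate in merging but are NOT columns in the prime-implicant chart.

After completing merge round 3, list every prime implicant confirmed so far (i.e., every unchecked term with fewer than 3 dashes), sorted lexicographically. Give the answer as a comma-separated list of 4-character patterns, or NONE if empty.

Round 0: 0010✓ 0011✓ 0101✓ 0110✓ 0111✓ 1000✓ 1010✓ 1011✓ 1100✓ 1101✓ 1110✓ 1111✓
Round 1: -010✓ -011✓ -101✓ -110✓ -111✓ 0-10✓ 0-11✓ 001-✓ 01-1✓ 011-✓ 1-00✓ 1-10✓ 1-11✓ 10-0✓ 101-✓ 11-0✓ 11-1✓ 110-✓ 111-✓
Round 2: --10✓ --11✓ -01-✓ -1-1 -11-✓ 0-1-✓ 1--0 1-1-✓ 11--
Round 3: --1-
PIs = {--1-, -1-1, 1--0, 11--}

-1-1, 1--0, 11--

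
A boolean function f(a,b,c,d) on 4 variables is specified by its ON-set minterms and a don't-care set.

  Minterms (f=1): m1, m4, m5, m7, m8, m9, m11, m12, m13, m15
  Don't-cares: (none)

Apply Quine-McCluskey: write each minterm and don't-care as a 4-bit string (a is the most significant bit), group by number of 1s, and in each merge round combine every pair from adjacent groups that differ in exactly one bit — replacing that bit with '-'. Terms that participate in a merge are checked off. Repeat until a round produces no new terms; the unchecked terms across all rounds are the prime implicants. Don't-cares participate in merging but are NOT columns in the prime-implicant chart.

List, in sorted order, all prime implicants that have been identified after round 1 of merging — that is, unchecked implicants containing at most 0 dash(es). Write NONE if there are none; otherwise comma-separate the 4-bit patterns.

NONE

[col 0] 0001*, 0100*, 0101*, 0111*, 1000*, 1001*, 1011*, 1100*, 1101*, 1111*
[col 1] -001*, -100*, -101*, -111*, 0-01*, 01-1*, 010-*, 1-00*, 1-01*, 1-11*, 10-1*, 100-*, 11-1*, 110-*
[col 2] --01, -1-1, -10-, 1--1, 1-0-
Prime implicants: --01, -1-1, -10-, 1--1, 1-0-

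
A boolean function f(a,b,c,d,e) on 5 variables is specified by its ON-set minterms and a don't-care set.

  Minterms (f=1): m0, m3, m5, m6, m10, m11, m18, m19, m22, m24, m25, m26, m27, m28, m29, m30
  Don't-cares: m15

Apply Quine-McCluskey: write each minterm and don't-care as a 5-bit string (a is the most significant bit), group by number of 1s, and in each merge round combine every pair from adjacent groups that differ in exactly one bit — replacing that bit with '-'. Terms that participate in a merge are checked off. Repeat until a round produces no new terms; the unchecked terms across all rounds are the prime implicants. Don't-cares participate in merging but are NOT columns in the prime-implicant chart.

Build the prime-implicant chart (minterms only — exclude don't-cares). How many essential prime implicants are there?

[col 0] 00000, 00011*, 00101, 00110*, 01010*, 01011*, 01111*, 10010*, 10011*, 10110*, 11000*, 11001*, 11010*, 11011*, 11100*, 11101*, 11110*
[col 1] -0011*, -0110, -1010*, -1011*, 0-011*, 01-11, 0101-*, 1-010*, 1-011*, 1-110*, 10-10*, 1001-*, 11-00*, 11-01*, 11-10*, 110-0*, 110-1*, 1100-*, 1101-*, 111-0*, 1110-*
[col 2] --011, -101-, 1--10, 1-01-, 11--0, 11-0-, 110--
Prime implicants: --011, -0110, -101-, 00000, 00101, 01-11, 1--10, 1-01-, 11--0, 11-0-, 110--
PI chart (minterm → PIs covering it):
  0 | 00000  (sole → essential)
  3 | --011  (sole → essential)
  5 | 00101  (sole → essential)
  6 | -0110  (sole → essential)
  10 | -101-  (sole → essential)
  11 | --011,-101-,01-11
  18 | 1--10,1-01-
  19 | --011,1-01-
  22 | -0110,1--10
  24 | 11--0,11-0-,110--
  25 | 11-0-,110--
  26 | -101-,1--10,1-01-,11--0,110--
  27 | --011,-101-,1-01-,110--
  28 | 11--0,11-0-
  29 | 11-0-  (sole → essential)
  30 | 1--10,11--0
Essential prime implicants: --011, -0110, -101-, 00000, 00101, 11-0-

6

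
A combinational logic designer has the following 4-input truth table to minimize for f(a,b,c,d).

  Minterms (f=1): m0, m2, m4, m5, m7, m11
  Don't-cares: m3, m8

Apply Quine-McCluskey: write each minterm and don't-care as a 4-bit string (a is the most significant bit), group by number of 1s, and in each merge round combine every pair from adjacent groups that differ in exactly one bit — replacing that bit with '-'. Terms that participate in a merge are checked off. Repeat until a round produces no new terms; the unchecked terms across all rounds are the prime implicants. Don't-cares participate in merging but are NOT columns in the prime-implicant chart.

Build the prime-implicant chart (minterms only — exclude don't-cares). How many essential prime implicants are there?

1

size-2^0 implicants → 0000(✓)  0010(✓)  0011(✓)  0100(✓)  0101(✓)  0111(✓)  1000(✓)  1011(✓)
size-2^1 implicants → -000  -011  0-00  0-11  00-0  001-  01-1  010-
Unchecked terms (primes): -000, -011, 0-00, 0-11, 00-0, 001-, 01-1, 010-
Minterm coverage:
  m0 ⊆ -000,0-00,00-0
  m2 ⊆ 00-0,001-
  m4 ⊆ 0-00,010-
  m5 ⊆ 01-1,010-
  m7 ⊆ 0-11,01-1
  m11 ⊆ -011 [E]
E = {-011}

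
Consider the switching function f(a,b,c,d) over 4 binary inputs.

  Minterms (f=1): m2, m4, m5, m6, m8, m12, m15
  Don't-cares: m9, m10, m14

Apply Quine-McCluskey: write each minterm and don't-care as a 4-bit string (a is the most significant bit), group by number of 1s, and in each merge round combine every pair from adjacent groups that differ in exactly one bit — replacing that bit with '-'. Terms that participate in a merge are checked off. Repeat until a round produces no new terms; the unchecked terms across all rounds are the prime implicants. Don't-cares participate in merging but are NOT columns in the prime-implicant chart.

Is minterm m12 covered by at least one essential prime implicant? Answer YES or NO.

Round 0: 0010✓ 0100✓ 0101✓ 0110✓ 1000✓ 1001✓ 1010✓ 1100✓ 1110✓ 1111✓
Round 1: -010✓ -100✓ -110✓ 0-10✓ 01-0✓ 010- 1-00✓ 1-10✓ 10-0✓ 100- 11-0✓ 111-
Round 2: --10 -1-0 1--0
PIs = {--10, -1-0, 010-, 1--0, 100-, 111-}
Coverage chart:
  m2: --10 ←essential
  m4: -1-0,010-
  m5: 010- ←essential
  m6: --10,-1-0
  m8: 1--0,100-
  m12: -1-0,1--0
  m15: 111- ←essential
Essential: --10, 010-, 111-

NO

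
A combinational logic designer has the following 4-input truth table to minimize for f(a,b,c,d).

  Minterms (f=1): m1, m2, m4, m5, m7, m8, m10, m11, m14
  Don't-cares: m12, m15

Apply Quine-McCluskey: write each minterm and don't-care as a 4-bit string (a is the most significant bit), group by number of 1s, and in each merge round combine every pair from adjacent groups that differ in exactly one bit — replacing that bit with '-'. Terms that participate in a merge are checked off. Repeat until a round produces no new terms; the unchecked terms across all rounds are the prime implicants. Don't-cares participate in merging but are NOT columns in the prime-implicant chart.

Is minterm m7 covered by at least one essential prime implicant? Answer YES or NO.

[col 0] 0001*, 0010*, 0100*, 0101*, 0111*, 1000*, 1010*, 1011*, 1100*, 1110*, 1111*
[col 1] -010, -100, -111, 0-01, 01-1, 010-, 1-00*, 1-10*, 1-11*, 10-0*, 101-*, 11-0*, 111-*
[col 2] 1--0, 1-1-
Prime implicants: -010, -100, -111, 0-01, 01-1, 010-, 1--0, 1-1-
PI chart (minterm → PIs covering it):
  1 | 0-01  (sole → essential)
  2 | -010  (sole → essential)
  4 | -100,010-
  5 | 0-01,01-1,010-
  7 | -111,01-1
  8 | 1--0  (sole → essential)
  10 | -010,1--0,1-1-
  11 | 1-1-  (sole → essential)
  14 | 1--0,1-1-
Essential prime implicants: -010, 0-01, 1--0, 1-1-

NO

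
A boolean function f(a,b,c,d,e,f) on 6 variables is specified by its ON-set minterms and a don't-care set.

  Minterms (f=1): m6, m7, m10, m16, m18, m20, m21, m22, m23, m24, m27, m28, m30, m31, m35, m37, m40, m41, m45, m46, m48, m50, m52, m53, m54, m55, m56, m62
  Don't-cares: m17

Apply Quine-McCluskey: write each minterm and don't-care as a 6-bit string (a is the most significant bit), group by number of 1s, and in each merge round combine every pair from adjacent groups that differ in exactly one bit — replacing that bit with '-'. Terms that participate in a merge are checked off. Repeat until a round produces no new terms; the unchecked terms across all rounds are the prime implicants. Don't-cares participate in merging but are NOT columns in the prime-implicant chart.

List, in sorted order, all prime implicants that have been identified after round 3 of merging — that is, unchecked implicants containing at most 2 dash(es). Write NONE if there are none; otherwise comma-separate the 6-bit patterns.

[col 0] 000110*, 000111*, 001010, 010000*, 010001*, 010010*, 010100*, 010101*, 010110*, 010111*, 011000*, 011011*, 011100*, 011110*, 011111*, 100011, 100101*, 101000*, 101001*, 101101*, 101110*, 110000*, 110010*, 110100*, 110101*, 110110*, 110111*, 111000*, 111110*
[col 1] -10000*, -10010*, -10100*, -10101*, -10110*, -10111*, -11000*, -11110*, 0-0110*, 0-0111*, 00011-*, 01-000*, 01-100*, 01-110*, 01-111*, 010-00*, 010-01*, 010-10*, 0100-0*, 01000-*, 0101-0*, 0101-1*, 01010-*, 01011-*, 011-00*, 011-11, 0111-0*, 01111-*, 1-0101, 1-1000, 1-1110, 10-101, 101-01, 10100-, 11-000*, 11-110*, 110-00*, 110-10*, 1100-0*, 1101-0*, 1101-1*, 11010-*, 11011-*
[col 2] -1-000, -1-110, -10-00*, -10-10*, -100-0*, -101-0*, -101-1*, -1010-*, -1011-*, 0-011-, 01--00, 01-1-0, 01-11-, 010--0*, 010-0-, 0101--*, 110--0*, 1101--*
[col 3] -10--0, -101--
Prime implicants: -1-000, -1-110, -10--0, -101--, 0-011-, 001010, 01--00, 01-1-0, 01-11-, 010-0-, 011-11, 1-0101, 1-1000, 1-1110, 10-101, 100011, 101-01, 10100-

-1-000, -1-110, 0-011-, 001010, 01--00, 01-1-0, 01-11-, 010-0-, 011-11, 1-0101, 1-1000, 1-1110, 10-101, 100011, 101-01, 10100-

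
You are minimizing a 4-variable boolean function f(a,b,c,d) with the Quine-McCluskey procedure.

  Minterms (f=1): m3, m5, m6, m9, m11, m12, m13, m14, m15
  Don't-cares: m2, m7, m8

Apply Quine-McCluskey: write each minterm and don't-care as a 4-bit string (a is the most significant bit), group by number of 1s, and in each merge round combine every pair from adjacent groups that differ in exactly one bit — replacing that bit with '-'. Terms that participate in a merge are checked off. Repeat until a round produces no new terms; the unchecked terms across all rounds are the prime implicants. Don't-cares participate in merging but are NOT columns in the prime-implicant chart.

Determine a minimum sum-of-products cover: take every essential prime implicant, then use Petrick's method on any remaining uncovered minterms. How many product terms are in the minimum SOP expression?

4

size-2^0 implicants → 0010(✓)  0011(✓)  0101(✓)  0110(✓)  0111(✓)  1000(✓)  1001(✓)  1011(✓)  1100(✓)  1101(✓)  1110(✓)  1111(✓)
size-2^1 implicants → -011(✓)  -101(✓)  -110(✓)  -111(✓)  0-10(✓)  0-11(✓)  001-(✓)  01-1(✓)  011-(✓)  1-00(✓)  1-01(✓)  1-11(✓)  10-1(✓)  100-(✓)  11-0(✓)  11-1(✓)  110-(✓)  111-(✓)
size-2^2 implicants → --11  -1-1  -11-  0-1-  1--1  1-0-  11--
Unchecked terms (primes): --11, -1-1, -11-, 0-1-, 1--1, 1-0-, 11--
Minterm coverage:
  m3 ⊆ --11,0-1-
  m5 ⊆ -1-1 [E]
  m6 ⊆ -11-,0-1-
  m9 ⊆ 1--1,1-0-
  m11 ⊆ --11,1--1
  m12 ⊆ 1-0-,11--
  m13 ⊆ -1-1,1--1,1-0-,11--
  m14 ⊆ -11-,11--
  m15 ⊆ --11,-1-1,-11-,1--1,11--
E = {-1-1}
Petrick residual → --11, -11-, 1-0-
Cover = cd + bd + bc + ac'  |cover|=4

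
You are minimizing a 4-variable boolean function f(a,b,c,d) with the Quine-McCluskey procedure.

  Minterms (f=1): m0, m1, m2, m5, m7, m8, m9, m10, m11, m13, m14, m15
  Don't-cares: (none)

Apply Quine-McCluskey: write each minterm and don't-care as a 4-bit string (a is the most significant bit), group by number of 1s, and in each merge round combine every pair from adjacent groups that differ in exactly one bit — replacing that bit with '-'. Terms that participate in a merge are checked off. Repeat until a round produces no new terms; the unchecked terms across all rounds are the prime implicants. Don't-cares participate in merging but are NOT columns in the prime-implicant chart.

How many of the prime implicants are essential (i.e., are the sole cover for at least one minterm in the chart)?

size-2^0 implicants → 0000(✓)  0001(✓)  0010(✓)  0101(✓)  0111(✓)  1000(✓)  1001(✓)  1010(✓)  1011(✓)  1101(✓)  1110(✓)  1111(✓)
size-2^1 implicants → -000(✓)  -001(✓)  -010(✓)  -101(✓)  -111(✓)  0-01(✓)  00-0(✓)  000-(✓)  01-1(✓)  1-01(✓)  1-10(✓)  1-11(✓)  10-0(✓)  10-1(✓)  100-(✓)  101-(✓)  11-1(✓)  111-(✓)
size-2^2 implicants → --01  -0-0  -00-  -1-1  1--1  1-1-  10--
Unchecked terms (primes): --01, -0-0, -00-, -1-1, 1--1, 1-1-, 10--
Minterm coverage:
  m0 ⊆ -0-0,-00-
  m1 ⊆ --01,-00-
  m2 ⊆ -0-0 [E]
  m5 ⊆ --01,-1-1
  m7 ⊆ -1-1 [E]
  m8 ⊆ -0-0,-00-,10--
  m9 ⊆ --01,-00-,1--1,10--
  m10 ⊆ -0-0,1-1-,10--
  m11 ⊆ 1--1,1-1-,10--
  m13 ⊆ --01,-1-1,1--1
  m14 ⊆ 1-1- [E]
  m15 ⊆ -1-1,1--1,1-1-
E = {-0-0, -1-1, 1-1-}

3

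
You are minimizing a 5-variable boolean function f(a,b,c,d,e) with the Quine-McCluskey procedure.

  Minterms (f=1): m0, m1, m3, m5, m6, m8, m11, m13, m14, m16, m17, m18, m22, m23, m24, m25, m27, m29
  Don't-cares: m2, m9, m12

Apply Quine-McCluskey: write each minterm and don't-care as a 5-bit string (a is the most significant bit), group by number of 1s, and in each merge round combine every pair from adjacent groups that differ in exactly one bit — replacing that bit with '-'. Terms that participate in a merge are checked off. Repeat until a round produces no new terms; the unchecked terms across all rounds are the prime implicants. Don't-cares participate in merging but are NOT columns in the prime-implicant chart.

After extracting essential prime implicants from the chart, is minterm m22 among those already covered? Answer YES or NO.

YES

Round 0: 00000✓ 00001✓ 00010✓ 00011✓ 00101✓ 00110✓ 01000✓ 01001✓ 01011✓ 01100✓ 01101✓ 01110✓ 10000✓ 10001✓ 10010✓ 10110✓ 10111✓ 11000✓ 11001✓ 11011✓ 11101✓
Round 1: -0000✓ -0001✓ -0010✓ -0110✓ -1000✓ -1001✓ -1011✓ -1101✓ 0-000✓ 0-001✓ 0-011✓ 0-101✓ 0-110 00-01✓ 00-10✓ 000-0✓ 000-1✓ 0000-✓ 0001-✓ 01-00✓ 01-01✓ 010-1✓ 0100-✓ 011-0 0110-✓ 1-000✓ 1-001✓ 10-10✓ 100-0✓ 1000-✓ 1011- 11-01✓ 110-1✓ 1100-✓
Round 2: --000✓ --001✓ -0-10 -00-0 -000-✓ -1-01 -10-1 -100-✓ 0--01 0-0-1 0-00-✓ 000-- 01-0- 1-00-✓
Round 3: --00-
PIs = {--00-, -0-10, -00-0, -1-01, -10-1, 0--01, 0-0-1, 0-110, 000--, 01-0-, 011-0, 1011-}
Coverage chart:
  m0: --00-,-00-0,000--
  m1: --00-,0--01,0-0-1,000--
  m3: 0-0-1,000--
  m5: 0--01 ←essential
  m6: -0-10,0-110
  m8: --00-,01-0-
  m11: -10-1,0-0-1
  m13: -1-01,0--01,01-0-
  m14: 0-110,011-0
  m16: --00-,-00-0
  m17: --00- ←essential
  m18: -0-10,-00-0
  m22: -0-10,1011-
  m23: 1011- ←essential
  m24: --00- ←essential
  m25: --00-,-1-01,-10-1
  m27: -10-1 ←essential
  m29: -1-01 ←essential
Essential: --00-, -1-01, -10-1, 0--01, 1011-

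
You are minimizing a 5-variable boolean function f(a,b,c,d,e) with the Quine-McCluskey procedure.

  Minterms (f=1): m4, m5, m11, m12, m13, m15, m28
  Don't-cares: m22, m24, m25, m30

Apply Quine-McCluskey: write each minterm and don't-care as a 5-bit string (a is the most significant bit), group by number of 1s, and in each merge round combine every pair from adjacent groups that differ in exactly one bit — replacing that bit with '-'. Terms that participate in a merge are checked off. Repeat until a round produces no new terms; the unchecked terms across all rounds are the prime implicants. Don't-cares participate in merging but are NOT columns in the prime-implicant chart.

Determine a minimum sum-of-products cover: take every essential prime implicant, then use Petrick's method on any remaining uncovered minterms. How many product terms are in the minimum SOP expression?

Round 0: 00100✓ 00101✓ 01011✓ 01100✓ 01101✓ 01111✓ 10110✓ 11000✓ 11001✓ 11100✓ 11110✓
Round 1: -1100 0-100✓ 0-101✓ 0010-✓ 01-11 011-1 0110-✓ 1-110 11-00 1100- 111-0
Round 2: 0-10-
PIs = {-1100, 0-10-, 01-11, 011-1, 1-110, 11-00, 1100-, 111-0}
Coverage chart:
  m4: 0-10- ←essential
  m5: 0-10- ←essential
  m11: 01-11 ←essential
  m12: -1100,0-10-
  m13: 0-10-,011-1
  m15: 01-11,011-1
  m28: -1100,11-00,111-0
Essential: 0-10-, 01-11
Petrick residual → -1100
Min cover (3 terms): bcd'e' + a'cd' + a'bde

3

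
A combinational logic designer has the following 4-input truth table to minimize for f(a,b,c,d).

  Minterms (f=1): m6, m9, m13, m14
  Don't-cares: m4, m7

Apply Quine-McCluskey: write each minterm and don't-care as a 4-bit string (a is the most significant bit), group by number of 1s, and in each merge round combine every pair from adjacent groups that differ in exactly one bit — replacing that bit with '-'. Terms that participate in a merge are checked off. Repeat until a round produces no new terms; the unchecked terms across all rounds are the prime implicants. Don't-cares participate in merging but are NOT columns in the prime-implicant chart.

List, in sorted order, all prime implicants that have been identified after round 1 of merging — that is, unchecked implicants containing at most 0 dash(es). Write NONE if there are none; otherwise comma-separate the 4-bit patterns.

NONE

size-2^0 implicants → 0100(✓)  0110(✓)  0111(✓)  1001(✓)  1101(✓)  1110(✓)
size-2^1 implicants → -110  01-0  011-  1-01
Unchecked terms (primes): -110, 01-0, 011-, 1-01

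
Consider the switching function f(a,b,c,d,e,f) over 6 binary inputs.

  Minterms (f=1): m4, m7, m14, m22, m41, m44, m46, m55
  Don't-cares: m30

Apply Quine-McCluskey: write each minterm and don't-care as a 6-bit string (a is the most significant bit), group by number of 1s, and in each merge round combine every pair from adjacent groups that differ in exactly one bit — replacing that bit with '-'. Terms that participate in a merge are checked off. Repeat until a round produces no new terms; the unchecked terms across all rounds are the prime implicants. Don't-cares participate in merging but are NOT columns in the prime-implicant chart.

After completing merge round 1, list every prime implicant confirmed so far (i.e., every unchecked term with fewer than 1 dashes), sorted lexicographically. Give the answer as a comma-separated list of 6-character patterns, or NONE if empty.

[col 0] 000100, 000111, 001110*, 010110*, 011110*, 101001, 101100*, 101110*, 110111
[col 1] -01110, 0-1110, 01-110, 1011-0
Prime implicants: -01110, 0-1110, 000100, 000111, 01-110, 101001, 1011-0, 110111

000100, 000111, 101001, 110111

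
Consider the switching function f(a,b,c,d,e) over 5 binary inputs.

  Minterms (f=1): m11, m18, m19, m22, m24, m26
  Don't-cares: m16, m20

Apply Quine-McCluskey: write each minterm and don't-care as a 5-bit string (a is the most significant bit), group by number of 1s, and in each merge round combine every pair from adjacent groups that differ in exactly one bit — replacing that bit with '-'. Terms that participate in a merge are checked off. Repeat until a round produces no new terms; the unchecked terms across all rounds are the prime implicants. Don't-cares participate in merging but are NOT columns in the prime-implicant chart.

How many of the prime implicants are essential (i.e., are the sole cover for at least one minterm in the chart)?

4

Round 0: 01011 10000✓ 10010✓ 10011✓ 10100✓ 10110✓ 11000✓ 11010✓
Round 1: 1-000✓ 1-010✓ 10-00✓ 10-10✓ 100-0✓ 1001- 101-0✓ 110-0✓
Round 2: 1-0-0 10--0
PIs = {01011, 1-0-0, 10--0, 1001-}
Coverage chart:
  m11: 01011 ←essential
  m18: 1-0-0,10--0,1001-
  m19: 1001- ←essential
  m22: 10--0 ←essential
  m24: 1-0-0 ←essential
  m26: 1-0-0 ←essential
Essential: 01011, 1-0-0, 10--0, 1001-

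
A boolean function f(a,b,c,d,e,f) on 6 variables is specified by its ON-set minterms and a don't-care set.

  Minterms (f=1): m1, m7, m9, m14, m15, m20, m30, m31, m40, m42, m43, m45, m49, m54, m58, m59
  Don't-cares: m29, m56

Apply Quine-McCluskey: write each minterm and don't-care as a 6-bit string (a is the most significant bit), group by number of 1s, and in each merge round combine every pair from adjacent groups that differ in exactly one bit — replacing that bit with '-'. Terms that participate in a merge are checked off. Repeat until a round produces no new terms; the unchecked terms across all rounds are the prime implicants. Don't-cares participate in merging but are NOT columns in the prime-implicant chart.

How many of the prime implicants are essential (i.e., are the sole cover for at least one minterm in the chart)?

9

size-2^0 implicants → 000001(✓)  000111(✓)  001001(✓)  001110(✓)  001111(✓)  010100  011101(✓)  011110(✓)  011111(✓)  101000(✓)  101010(✓)  101011(✓)  101101  110001  110110  111000(✓)  111010(✓)  111011(✓)
size-2^1 implicants → 0-1110(✓)  0-1111(✓)  00-001  00-111  00111-(✓)  0111-1  01111-(✓)  1-1000(✓)  1-1010(✓)  1-1011(✓)  1010-0(✓)  10101-(✓)  1110-0(✓)  11101-(✓)
size-2^2 implicants → 0-111-  1-10-0  1-101-
Unchecked terms (primes): 0-111-, 00-001, 00-111, 010100, 0111-1, 1-10-0, 1-101-, 101101, 110001, 110110
Minterm coverage:
  m1 ⊆ 00-001 [E]
  m7 ⊆ 00-111 [E]
  m9 ⊆ 00-001 [E]
  m14 ⊆ 0-111- [E]
  m15 ⊆ 0-111-,00-111
  m20 ⊆ 010100 [E]
  m30 ⊆ 0-111- [E]
  m31 ⊆ 0-111-,0111-1
  m40 ⊆ 1-10-0 [E]
  m42 ⊆ 1-10-0,1-101-
  m43 ⊆ 1-101- [E]
  m45 ⊆ 101101 [E]
  m49 ⊆ 110001 [E]
  m54 ⊆ 110110 [E]
  m58 ⊆ 1-10-0,1-101-
  m59 ⊆ 1-101- [E]
E = {0-111-, 00-001, 00-111, 010100, 1-10-0, 1-101-, 101101, 110001, 110110}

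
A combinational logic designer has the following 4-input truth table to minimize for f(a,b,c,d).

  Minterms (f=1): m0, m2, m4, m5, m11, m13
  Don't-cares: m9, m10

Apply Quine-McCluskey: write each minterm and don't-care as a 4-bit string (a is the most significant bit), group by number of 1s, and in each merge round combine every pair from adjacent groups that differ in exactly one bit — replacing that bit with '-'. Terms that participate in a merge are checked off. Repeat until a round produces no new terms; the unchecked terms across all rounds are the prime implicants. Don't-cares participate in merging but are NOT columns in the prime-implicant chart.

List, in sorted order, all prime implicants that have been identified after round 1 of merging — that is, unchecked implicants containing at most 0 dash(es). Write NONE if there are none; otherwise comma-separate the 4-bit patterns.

NONE

Round 0: 0000✓ 0010✓ 0100✓ 0101✓ 1001✓ 1010✓ 1011✓ 1101✓
Round 1: -010 -101 0-00 00-0 010- 1-01 10-1 101-
PIs = {-010, -101, 0-00, 00-0, 010-, 1-01, 10-1, 101-}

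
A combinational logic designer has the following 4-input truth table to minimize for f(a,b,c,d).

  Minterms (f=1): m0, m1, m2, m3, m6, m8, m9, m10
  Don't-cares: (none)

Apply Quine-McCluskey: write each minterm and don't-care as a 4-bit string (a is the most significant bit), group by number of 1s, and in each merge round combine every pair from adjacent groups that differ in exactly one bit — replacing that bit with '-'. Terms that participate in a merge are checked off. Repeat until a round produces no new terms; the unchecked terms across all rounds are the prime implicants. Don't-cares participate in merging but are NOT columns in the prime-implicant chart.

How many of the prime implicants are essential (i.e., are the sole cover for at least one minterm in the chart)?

4

[col 0] 0000*, 0001*, 0010*, 0011*, 0110*, 1000*, 1001*, 1010*
[col 1] -000*, -001*, -010*, 0-10, 00-0*, 00-1*, 000-*, 001-*, 10-0*, 100-*
[col 2] -0-0, -00-, 00--
Prime implicants: -0-0, -00-, 0-10, 00--
PI chart (minterm → PIs covering it):
  0 | -0-0,-00-,00--
  1 | -00-,00--
  2 | -0-0,0-10,00--
  3 | 00--  (sole → essential)
  6 | 0-10  (sole → essential)
  8 | -0-0,-00-
  9 | -00-  (sole → essential)
  10 | -0-0  (sole → essential)
Essential prime implicants: -0-0, -00-, 0-10, 00--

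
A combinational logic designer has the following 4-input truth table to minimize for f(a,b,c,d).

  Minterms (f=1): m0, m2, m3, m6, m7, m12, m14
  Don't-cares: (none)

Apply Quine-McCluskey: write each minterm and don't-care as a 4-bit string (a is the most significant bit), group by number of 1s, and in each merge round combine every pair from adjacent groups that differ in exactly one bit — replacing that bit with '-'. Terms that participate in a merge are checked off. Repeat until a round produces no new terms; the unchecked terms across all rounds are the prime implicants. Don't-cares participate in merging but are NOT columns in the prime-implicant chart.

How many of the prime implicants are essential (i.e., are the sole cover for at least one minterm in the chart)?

3

[col 0] 0000*, 0010*, 0011*, 0110*, 0111*, 1100*, 1110*
[col 1] -110, 0-10*, 0-11*, 00-0, 001-*, 011-*, 11-0
[col 2] 0-1-
Prime implicants: -110, 0-1-, 00-0, 11-0
PI chart (minterm → PIs covering it):
  0 | 00-0  (sole → essential)
  2 | 0-1-,00-0
  3 | 0-1-  (sole → essential)
  6 | -110,0-1-
  7 | 0-1-  (sole → essential)
  12 | 11-0  (sole → essential)
  14 | -110,11-0
Essential prime implicants: 0-1-, 00-0, 11-0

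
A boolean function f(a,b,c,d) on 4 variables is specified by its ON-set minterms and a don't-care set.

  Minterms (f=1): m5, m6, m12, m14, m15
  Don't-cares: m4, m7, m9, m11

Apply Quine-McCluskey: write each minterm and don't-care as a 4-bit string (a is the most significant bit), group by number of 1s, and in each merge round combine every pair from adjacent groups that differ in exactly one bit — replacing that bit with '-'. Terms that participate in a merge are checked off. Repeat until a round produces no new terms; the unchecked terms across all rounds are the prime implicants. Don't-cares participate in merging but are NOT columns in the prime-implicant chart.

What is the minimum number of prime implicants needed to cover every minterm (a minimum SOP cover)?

[col 0] 0100*, 0101*, 0110*, 0111*, 1001*, 1011*, 1100*, 1110*, 1111*
[col 1] -100*, -110*, -111*, 01-0*, 01-1*, 010-*, 011-*, 1-11, 10-1, 11-0*, 111-*
[col 2] -1-0, -11-, 01--
Prime implicants: -1-0, -11-, 01--, 1-11, 10-1
PI chart (minterm → PIs covering it):
  5 | 01--  (sole → essential)
  6 | -1-0,-11-,01--
  12 | -1-0  (sole → essential)
  14 | -1-0,-11-
  15 | -11-,1-11
Essential prime implicants: -1-0, 01--
Petrick residual → -11-
Minimum SOP uses 3 PIs: bd' + bc + a'b

3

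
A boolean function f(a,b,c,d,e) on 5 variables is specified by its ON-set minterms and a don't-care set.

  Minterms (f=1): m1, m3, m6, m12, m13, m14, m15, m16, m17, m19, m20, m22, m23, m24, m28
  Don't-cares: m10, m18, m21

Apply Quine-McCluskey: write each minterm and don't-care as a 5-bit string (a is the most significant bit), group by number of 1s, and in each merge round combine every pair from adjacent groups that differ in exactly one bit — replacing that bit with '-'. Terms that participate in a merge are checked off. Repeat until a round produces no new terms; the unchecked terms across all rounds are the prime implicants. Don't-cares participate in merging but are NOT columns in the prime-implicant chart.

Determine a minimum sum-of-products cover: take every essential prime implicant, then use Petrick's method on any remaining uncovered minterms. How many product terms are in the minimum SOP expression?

5

[col 0] 00001*, 00011*, 00110*, 01010*, 01100*, 01101*, 01110*, 01111*, 10000*, 10001*, 10010*, 10011*, 10100*, 10101*, 10110*, 10111*, 11000*, 11100*
[col 1] -0001*, -0011*, -0110, -1100, 0-110, 000-1*, 01-10, 011-0*, 011-1*, 0110-*, 0111-*, 1-000*, 1-100*, 10-00*, 10-01*, 10-10*, 10-11*, 100-0*, 100-1*, 1000-*, 1001-*, 101-0*, 101-1*, 1010-*, 1011-*, 11-00*
[col 2] -00-1, 011--, 1--00, 10--0*, 10--1*, 10-0-*, 10-1-*, 100--*, 101--*
[col 3] 10---
Prime implicants: -00-1, -0110, -1100, 0-110, 01-10, 011--, 1--00, 10---
PI chart (minterm → PIs covering it):
  1 | -00-1  (sole → essential)
  3 | -00-1  (sole → essential)
  6 | -0110,0-110
  12 | -1100,011--
  13 | 011--  (sole → essential)
  14 | 0-110,01-10,011--
  15 | 011--  (sole → essential)
  16 | 1--00,10---
  17 | -00-1,10---
  19 | -00-1,10---
  20 | 1--00,10---
  22 | -0110,10---
  23 | 10---  (sole → essential)
  24 | 1--00  (sole → essential)
  28 | -1100,1--00
Essential prime implicants: -00-1, 011--, 1--00, 10---
Petrick residual → -0110
Minimum SOP uses 5 PIs: b'c'e + b'cde' + a'bc + ad'e' + ab'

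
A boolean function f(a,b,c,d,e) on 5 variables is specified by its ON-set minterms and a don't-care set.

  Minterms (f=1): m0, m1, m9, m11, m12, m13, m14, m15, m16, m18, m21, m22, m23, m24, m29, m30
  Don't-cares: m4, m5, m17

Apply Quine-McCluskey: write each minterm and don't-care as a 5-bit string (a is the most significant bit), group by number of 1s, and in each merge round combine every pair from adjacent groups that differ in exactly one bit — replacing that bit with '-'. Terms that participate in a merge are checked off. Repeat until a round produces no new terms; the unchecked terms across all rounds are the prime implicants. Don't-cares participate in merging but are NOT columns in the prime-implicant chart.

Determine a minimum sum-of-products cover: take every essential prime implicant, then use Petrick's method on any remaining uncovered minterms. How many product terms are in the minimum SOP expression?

[col 0] 00000*, 00001*, 00100*, 00101*, 01001*, 01011*, 01100*, 01101*, 01110*, 01111*, 10000*, 10001*, 10010*, 10101*, 10110*, 10111*, 11000*, 11101*, 11110*
[col 1] -0000*, -0001*, -0101*, -1101*, -1110, 0-001*, 0-100*, 0-101*, 00-00*, 00-01*, 0000-*, 0010-*, 01-01*, 01-11*, 010-1*, 011-0*, 011-1*, 0110-*, 0111-*, 1-000, 1-101*, 1-110, 10-01*, 10-10, 100-0, 1000-*, 101-1, 1011-
[col 2] --101, -0-01, -000-, 0--01, 0-10-, 00-0-, 01--1, 011--
Prime implicants: --101, -0-01, -000-, -1110, 0--01, 0-10-, 00-0-, 01--1, 011--, 1-000, 1-110, 10-10, 100-0, 101-1, 1011-
PI chart (minterm → PIs covering it):
  0 | -000-,00-0-
  1 | -0-01,-000-,0--01,00-0-
  9 | 0--01,01--1
  11 | 01--1  (sole → essential)
  12 | 0-10-,011--
  13 | --101,0--01,0-10-,01--1,011--
  14 | -1110,011--
  15 | 01--1,011--
  16 | -000-,1-000,100-0
  18 | 10-10,100-0
  21 | --101,-0-01,101-1
  22 | 1-110,10-10,1011-
  23 | 101-1,1011-
  24 | 1-000  (sole → essential)
  29 | --101  (sole → essential)
  30 | -1110,1-110
Essential prime implicants: --101, 01--1, 1-000
Petrick residual → -000-, -1110, 0-10-, 10-10, 101-1
Minimum SOP uses 8 PIs: cd'e + b'c'd' + bcde' + a'cd' + a'be + ac'd'e' + ab'de' + ab'ce

8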